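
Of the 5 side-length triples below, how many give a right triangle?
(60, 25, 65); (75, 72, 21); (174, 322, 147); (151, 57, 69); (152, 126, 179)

(60,25,65): 25²+60² = 4225 = 65² → right
(75,72,21): 21²+72² = 5625 = 75² → right
(174,322,147): 147+174 ≤ 322, not a triangle
(151,57,69): 57+69 ≤ 151, not a triangle
(152,126,179): 126²+152² = 38980 > 32041 = 179² → acute
2 of the 5 are right.

2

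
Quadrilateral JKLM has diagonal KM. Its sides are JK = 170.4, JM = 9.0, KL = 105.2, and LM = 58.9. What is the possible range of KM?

From triangle JKM: |170.4 − 9.0| < KM < 170.4 + 9.0, i.e. 161.4 < KM < 179.4.
From triangle LKM: 46.3 < KM < 164.1.
Both must hold, so KM lies in the intersection.

161.4 < KM < 164.1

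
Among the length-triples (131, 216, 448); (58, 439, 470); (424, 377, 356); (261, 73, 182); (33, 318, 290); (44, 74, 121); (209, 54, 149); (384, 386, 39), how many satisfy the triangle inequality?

4

(131,216,448): 131+216 ≤ 448 → not valid
(58,439,470): 58+439 > 470 → valid
(356,377,424): 356+377 > 424 → valid
(73,182,261): 73+182 ≤ 261 → not valid
(33,290,318): 33+290 > 318 → valid
(44,74,121): 44+74 ≤ 121 → not valid
(54,149,209): 54+149 ≤ 209 → not valid
(39,384,386): 39+384 > 386 → valid
4 of the 8 triples form a triangle.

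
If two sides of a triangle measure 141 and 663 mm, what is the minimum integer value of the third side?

523

The third side must be strictly greater than |141 − 663| = 522.
The smallest integer above 522 is 523.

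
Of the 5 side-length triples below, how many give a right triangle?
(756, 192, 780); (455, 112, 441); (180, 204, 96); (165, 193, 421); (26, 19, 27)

3

(756,192,780): 192²+756² = 608400 = 780² → right
(455,112,441): 112²+441² = 207025 = 455² → right
(180,204,96): 96²+180² = 41616 = 204² → right
(165,193,421): 165+193 ≤ 421, not a triangle
(26,19,27): 19²+26² = 1037 > 729 = 27² → acute
3 of the 5 are right.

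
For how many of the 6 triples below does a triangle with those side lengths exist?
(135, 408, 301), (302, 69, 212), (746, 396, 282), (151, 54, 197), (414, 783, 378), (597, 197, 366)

3

(135,301,408): 135+301 > 408 → valid
(69,212,302): 69+212 ≤ 302 → not valid
(282,396,746): 282+396 ≤ 746 → not valid
(54,151,197): 54+151 > 197 → valid
(378,414,783): 378+414 > 783 → valid
(197,366,597): 197+366 ≤ 597 → not valid
3 of the 6 triples form a triangle.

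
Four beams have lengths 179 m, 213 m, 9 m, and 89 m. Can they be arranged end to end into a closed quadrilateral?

A quadrilateral exists iff every side is shorter than the sum of the others — equivalently, the longest side is less than the sum of the rest.
Longest side 213 < 277 (sum of the remaining 3), so yes.

Yes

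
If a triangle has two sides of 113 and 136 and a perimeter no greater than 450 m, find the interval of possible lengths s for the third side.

23 < s ≤ 201 m

Triangle inequality alone gives 23 < s < 249.
The perimeter condition gives s ≤ 450 − 113 − 136 = 201.
Intersecting the two: 23 < s ≤ 201.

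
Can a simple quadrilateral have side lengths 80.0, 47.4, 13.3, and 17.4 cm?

For a quadrilateral, each side must be shorter than the sum of the others.
Here the longest side is 80.0, but the remaining 3 sides sum to only 78.1.

No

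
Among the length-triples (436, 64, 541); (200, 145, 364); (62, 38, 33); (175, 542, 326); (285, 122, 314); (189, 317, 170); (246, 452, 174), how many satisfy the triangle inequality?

(64,436,541): 64+436 ≤ 541 → not valid
(145,200,364): 145+200 ≤ 364 → not valid
(33,38,62): 33+38 > 62 → valid
(175,326,542): 175+326 ≤ 542 → not valid
(122,285,314): 122+285 > 314 → valid
(170,189,317): 170+189 > 317 → valid
(174,246,452): 174+246 ≤ 452 → not valid
3 of the 7 triples form a triangle.

3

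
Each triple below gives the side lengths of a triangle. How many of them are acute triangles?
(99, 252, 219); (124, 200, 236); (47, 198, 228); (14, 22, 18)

(99,252,219): 99²+219² = 57762 < 63504 = 252² → obtuse
(124,200,236): 124²+200² = 55376 < 55696 = 236² → obtuse
(47,198,228): 47²+198² = 41413 < 51984 = 228² → obtuse
(14,22,18): 14²+18² = 520 > 484 = 22² → acute
1 of the 4 is acute.

1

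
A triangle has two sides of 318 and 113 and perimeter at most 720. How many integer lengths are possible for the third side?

Triangle inequality: 205 < x < 431. Perimeter ≤ 720 gives x ≤ 720 − 318 − 113 = 289.
So 205 < x ≤ 289; integers 206 through 289: 84 values.

84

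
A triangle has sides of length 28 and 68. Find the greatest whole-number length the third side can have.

95

The third side must be strictly less than 28 + 68 = 96.
The largest integer below 96 is 95.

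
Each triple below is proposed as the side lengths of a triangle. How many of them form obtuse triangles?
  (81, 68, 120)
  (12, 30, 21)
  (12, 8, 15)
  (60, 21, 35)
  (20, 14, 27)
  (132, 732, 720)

4

(81,68,120): 68²+81² = 11185 < 14400 = 120² → obtuse
(12,30,21): 12²+21² = 585 < 900 = 30² → obtuse
(12,8,15): 8²+12² = 208 < 225 = 15² → obtuse
(60,21,35): 21+35 ≤ 60, not a triangle
(20,14,27): 14²+20² = 596 < 729 = 27² → obtuse
(132,732,720): 132²+720² = 535824 = 732² → right
4 of the 6 are obtuse.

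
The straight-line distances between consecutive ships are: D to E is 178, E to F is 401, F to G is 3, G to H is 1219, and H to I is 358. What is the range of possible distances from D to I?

279 ≤ DI ≤ 2159

The maximum is all hops collinear in one direction: 178 + 401 + 3 + 1219 + 358 = 2159.
The longest hop is 1219; the others sum to 940. Folding the others back against it leaves at least 1219 − 940 = 279.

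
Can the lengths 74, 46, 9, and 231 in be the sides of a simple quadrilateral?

For a quadrilateral, each side must be shorter than the sum of the others.
Here the longest side is 231, but the remaining 3 sides sum to only 129.

No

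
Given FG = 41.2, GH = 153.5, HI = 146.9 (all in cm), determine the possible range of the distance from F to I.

The maximum is all hops collinear in one direction: 41.2 + 153.5 + 146.9 = 341.6.
The longest hop is 153.5; the others sum to 188.1. Since 153.5 ≤ 188.1, the path can fold back on itself completely, so the minimum distance is 0.

0 ≤ FI ≤ 341.6 cm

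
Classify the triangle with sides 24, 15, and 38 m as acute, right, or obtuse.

Compare the square of the longest side to the sum of squares of the other two: 15² + 24² = 801 < 1444 = 38².

obtuse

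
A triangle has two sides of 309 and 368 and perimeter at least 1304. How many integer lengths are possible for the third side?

50

Triangle inequality: 59 < x < 677. Perimeter ≥ 1304 gives x ≥ 1304 − 309 − 368 = 627.
So 627 ≤ x < 677; integers 627 through 676: 50 values.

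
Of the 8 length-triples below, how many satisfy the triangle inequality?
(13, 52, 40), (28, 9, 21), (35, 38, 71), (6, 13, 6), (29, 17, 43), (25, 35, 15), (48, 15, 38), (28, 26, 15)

(13,40,52): 13+40 > 52 → valid
(9,21,28): 9+21 > 28 → valid
(35,38,71): 35+38 > 71 → valid
(6,6,13): 6+6 ≤ 13 → not valid
(17,29,43): 17+29 > 43 → valid
(15,25,35): 15+25 > 35 → valid
(15,38,48): 15+38 > 48 → valid
(15,26,28): 15+26 > 28 → valid
7 of the 8 triples form a triangle.

7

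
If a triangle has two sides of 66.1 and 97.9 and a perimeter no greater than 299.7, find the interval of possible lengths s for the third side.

31.8 < s ≤ 135.7

Triangle inequality alone gives 31.8 < s < 164.0.
The perimeter condition gives s ≤ 299.7 − 66.1 − 97.9 = 135.7.
Intersecting the two: 31.8 < s ≤ 135.7.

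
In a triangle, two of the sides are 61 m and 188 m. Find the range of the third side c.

By the triangle inequality, c must be less than 61 + 188 = 249 and greater than |61 − 188| = 127.

127 < c < 249 (m)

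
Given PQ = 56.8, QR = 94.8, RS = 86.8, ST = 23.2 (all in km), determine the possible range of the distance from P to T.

0 ≤ PT ≤ 261.6 km

The maximum is all hops collinear in one direction: 56.8 + 94.8 + 86.8 + 23.2 = 261.6.
The longest hop is 94.8; the others sum to 166.8. Since 94.8 ≤ 166.8, the path can fold back on itself completely, so the minimum distance is 0.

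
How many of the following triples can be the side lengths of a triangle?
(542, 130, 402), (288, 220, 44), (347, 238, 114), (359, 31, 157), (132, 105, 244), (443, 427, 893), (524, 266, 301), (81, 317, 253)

(130,402,542): 130+402 ≤ 542 → not valid
(44,220,288): 44+220 ≤ 288 → not valid
(114,238,347): 114+238 > 347 → valid
(31,157,359): 31+157 ≤ 359 → not valid
(105,132,244): 105+132 ≤ 244 → not valid
(427,443,893): 427+443 ≤ 893 → not valid
(266,301,524): 266+301 > 524 → valid
(81,253,317): 81+253 > 317 → valid
3 of the 8 triples form a triangle.

3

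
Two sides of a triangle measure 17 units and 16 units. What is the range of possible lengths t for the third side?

1 < t < 33

By the triangle inequality, t must be less than 17 + 16 = 33 and greater than |17 − 16| = 1.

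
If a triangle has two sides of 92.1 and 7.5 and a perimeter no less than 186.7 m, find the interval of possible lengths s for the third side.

Triangle inequality alone gives 84.6 < s < 99.6.
The perimeter condition gives s ≥ 186.7 − 92.1 − 7.5 = 87.1.
Intersecting the two: 87.1 ≤ s < 99.6.

87.1 ≤ s < 99.6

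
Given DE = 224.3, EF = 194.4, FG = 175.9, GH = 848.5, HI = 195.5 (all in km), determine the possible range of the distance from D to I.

58.4 ≤ DI ≤ 1638.6 km

The maximum is all hops collinear in one direction: 224.3 + 194.4 + 175.9 + 848.5 + 195.5 = 1638.6.
The longest hop is 848.5; the others sum to 790.1. Folding the others back against it leaves at least 848.5 − 790.1 = 58.4.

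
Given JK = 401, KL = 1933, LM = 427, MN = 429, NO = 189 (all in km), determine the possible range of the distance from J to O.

487 ≤ JO ≤ 3379 km

The maximum is all hops collinear in one direction: 401 + 1933 + 427 + 429 + 189 = 3379.
The longest hop is 1933; the others sum to 1446. Folding the others back against it leaves at least 1933 − 1446 = 487.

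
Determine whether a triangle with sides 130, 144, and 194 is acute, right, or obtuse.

Compare the square of the longest side to the sum of squares of the other two: 130² + 144² = 37636 = 194².

right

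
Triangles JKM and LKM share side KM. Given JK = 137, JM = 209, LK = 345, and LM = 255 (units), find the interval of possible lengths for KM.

From triangle JKM: |137 − 209| < KM < 137 + 209, i.e. 72 < KM < 346.
From triangle LKM: 90 < KM < 600.
Both must hold, so KM lies in the intersection.

90 < KM < 346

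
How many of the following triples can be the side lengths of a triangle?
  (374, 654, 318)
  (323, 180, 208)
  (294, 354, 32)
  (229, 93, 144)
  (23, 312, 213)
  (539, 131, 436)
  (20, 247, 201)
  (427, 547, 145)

5

(318,374,654): 318+374 > 654 → valid
(180,208,323): 180+208 > 323 → valid
(32,294,354): 32+294 ≤ 354 → not valid
(93,144,229): 93+144 > 229 → valid
(23,213,312): 23+213 ≤ 312 → not valid
(131,436,539): 131+436 > 539 → valid
(20,201,247): 20+201 ≤ 247 → not valid
(145,427,547): 145+427 > 547 → valid
5 of the 8 triples form a triangle.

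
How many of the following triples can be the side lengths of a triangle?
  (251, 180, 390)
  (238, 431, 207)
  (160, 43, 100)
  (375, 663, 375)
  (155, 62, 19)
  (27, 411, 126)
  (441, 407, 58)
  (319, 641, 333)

5

(180,251,390): 180+251 > 390 → valid
(207,238,431): 207+238 > 431 → valid
(43,100,160): 43+100 ≤ 160 → not valid
(375,375,663): 375+375 > 663 → valid
(19,62,155): 19+62 ≤ 155 → not valid
(27,126,411): 27+126 ≤ 411 → not valid
(58,407,441): 58+407 > 441 → valid
(319,333,641): 319+333 > 641 → valid
5 of the 8 triples form a triangle.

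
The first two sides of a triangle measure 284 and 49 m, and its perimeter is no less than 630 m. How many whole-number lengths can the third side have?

Triangle inequality: 235 < x < 333. Perimeter ≥ 630 gives x ≥ 630 − 284 − 49 = 297.
So 297 ≤ x < 333; integers 297 through 332: 36 values.

36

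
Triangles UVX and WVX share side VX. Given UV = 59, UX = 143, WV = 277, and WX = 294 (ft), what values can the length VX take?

84 < VX < 202

From triangle UVX: |59 − 143| < VX < 59 + 143, i.e. 84 < VX < 202.
From triangle WVX: 17 < VX < 571.
Both must hold, so VX lies in the intersection.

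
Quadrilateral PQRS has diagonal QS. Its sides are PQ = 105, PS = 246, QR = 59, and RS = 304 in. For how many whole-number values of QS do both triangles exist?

105

From triangle PQS: 141 < QS < 351.
From triangle RQS: 245 < QS < 363.
Intersection: 245 < QS < 351, so integers 246 through 350: 105 values.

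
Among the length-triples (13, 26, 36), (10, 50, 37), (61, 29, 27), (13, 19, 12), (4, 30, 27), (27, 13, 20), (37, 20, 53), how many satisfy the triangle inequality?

(13,26,36): 13+26 > 36 → valid
(10,37,50): 10+37 ≤ 50 → not valid
(27,29,61): 27+29 ≤ 61 → not valid
(12,13,19): 12+13 > 19 → valid
(4,27,30): 4+27 > 30 → valid
(13,20,27): 13+20 > 27 → valid
(20,37,53): 20+37 > 53 → valid
5 of the 7 triples form a triangle.

5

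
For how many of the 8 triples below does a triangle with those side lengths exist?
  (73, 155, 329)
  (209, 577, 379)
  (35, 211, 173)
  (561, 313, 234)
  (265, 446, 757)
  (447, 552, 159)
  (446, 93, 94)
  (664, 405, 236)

(73,155,329): 73+155 ≤ 329 → not valid
(209,379,577): 209+379 > 577 → valid
(35,173,211): 35+173 ≤ 211 → not valid
(234,313,561): 234+313 ≤ 561 → not valid
(265,446,757): 265+446 ≤ 757 → not valid
(159,447,552): 159+447 > 552 → valid
(93,94,446): 93+94 ≤ 446 → not valid
(236,405,664): 236+405 ≤ 664 → not valid
2 of the 8 triples form a triangle.

2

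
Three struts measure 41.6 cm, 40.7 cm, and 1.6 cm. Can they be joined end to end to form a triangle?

Yes

The longest side is 41.6, and the other two sum to 42.3.
Since 42.3 > 41.6, the triangle inequality holds.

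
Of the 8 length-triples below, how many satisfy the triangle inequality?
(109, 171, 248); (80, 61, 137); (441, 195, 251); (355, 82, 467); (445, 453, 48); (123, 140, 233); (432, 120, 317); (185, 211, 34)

(109,171,248): 109+171 > 248 → valid
(61,80,137): 61+80 > 137 → valid
(195,251,441): 195+251 > 441 → valid
(82,355,467): 82+355 ≤ 467 → not valid
(48,445,453): 48+445 > 453 → valid
(123,140,233): 123+140 > 233 → valid
(120,317,432): 120+317 > 432 → valid
(34,185,211): 34+185 > 211 → valid
7 of the 8 triples form a triangle.

7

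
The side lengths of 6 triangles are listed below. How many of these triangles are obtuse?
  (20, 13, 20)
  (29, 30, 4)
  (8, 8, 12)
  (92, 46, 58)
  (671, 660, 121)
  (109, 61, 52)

(20,13,20): 13²+20² = 569 > 400 = 20² → acute
(29,30,4): 4²+29² = 857 < 900 = 30² → obtuse
(8,8,12): 8²+8² = 128 < 144 = 12² → obtuse
(92,46,58): 46²+58² = 5480 < 8464 = 92² → obtuse
(671,660,121): 121²+660² = 450241 = 671² → right
(109,61,52): 52²+61² = 6425 < 11881 = 109² → obtuse
4 of the 6 are obtuse.

4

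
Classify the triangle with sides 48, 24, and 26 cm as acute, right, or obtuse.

obtuse

Compare the square of the longest side to the sum of squares of the other two: 24² + 26² = 1252 < 2304 = 48².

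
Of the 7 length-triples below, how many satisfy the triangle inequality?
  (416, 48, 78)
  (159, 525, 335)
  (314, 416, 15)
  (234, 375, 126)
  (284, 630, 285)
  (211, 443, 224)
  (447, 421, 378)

1

(48,78,416): 48+78 ≤ 416 → not valid
(159,335,525): 159+335 ≤ 525 → not valid
(15,314,416): 15+314 ≤ 416 → not valid
(126,234,375): 126+234 ≤ 375 → not valid
(284,285,630): 284+285 ≤ 630 → not valid
(211,224,443): 211+224 ≤ 443 → not valid
(378,421,447): 378+421 > 447 → valid
1 of the 7 triples forms a triangle.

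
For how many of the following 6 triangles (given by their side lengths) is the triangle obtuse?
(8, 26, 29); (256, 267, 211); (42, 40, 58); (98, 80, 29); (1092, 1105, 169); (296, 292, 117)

2

(8,26,29): 8²+26² = 740 < 841 = 29² → obtuse
(256,267,211): 211²+256² = 110057 > 71289 = 267² → acute
(42,40,58): 40²+42² = 3364 = 58² → right
(98,80,29): 29²+80² = 7241 < 9604 = 98² → obtuse
(1092,1105,169): 169²+1092² = 1221025 = 1105² → right
(296,292,117): 117²+292² = 98953 > 87616 = 296² → acute
2 of the 6 are obtuse.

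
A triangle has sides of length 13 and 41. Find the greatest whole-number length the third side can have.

The third side must be strictly less than 13 + 41 = 54.
The largest integer below 54 is 53.

53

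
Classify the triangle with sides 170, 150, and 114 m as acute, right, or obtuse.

acute

Compare the square of the longest side to the sum of squares of the other two: 114² + 150² = 35496 > 28900 = 170².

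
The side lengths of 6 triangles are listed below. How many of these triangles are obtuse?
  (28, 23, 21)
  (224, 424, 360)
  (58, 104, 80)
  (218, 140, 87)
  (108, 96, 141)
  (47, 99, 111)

3

(28,23,21): 21²+23² = 970 > 784 = 28² → acute
(224,424,360): 224²+360² = 179776 = 424² → right
(58,104,80): 58²+80² = 9764 < 10816 = 104² → obtuse
(218,140,87): 87²+140² = 27169 < 47524 = 218² → obtuse
(108,96,141): 96²+108² = 20880 > 19881 = 141² → acute
(47,99,111): 47²+99² = 12010 < 12321 = 111² → obtuse
3 of the 6 are obtuse.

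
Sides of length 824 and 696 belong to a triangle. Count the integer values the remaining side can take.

The third side lies in the open interval (128, 1520).
Integers from 129 to 1519 inclusive: 1519 − 129 + 1 = 1391.

1391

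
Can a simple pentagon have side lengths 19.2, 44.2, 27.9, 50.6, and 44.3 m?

A pentagon exists iff every side is shorter than the sum of the others — equivalently, the longest side is less than the sum of the rest.
Longest side 50.6 < 135.6 (sum of the remaining 4), so yes.

Yes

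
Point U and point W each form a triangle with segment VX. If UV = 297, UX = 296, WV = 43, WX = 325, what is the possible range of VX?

282 < VX < 368

From triangle UVX: |297 − 296| < VX < 297 + 296, i.e. 1 < VX < 593.
From triangle WVX: 282 < VX < 368.
Both must hold, so VX lies in the intersection.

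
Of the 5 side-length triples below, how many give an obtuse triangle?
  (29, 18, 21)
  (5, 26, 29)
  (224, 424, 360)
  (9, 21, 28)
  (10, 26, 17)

(29,18,21): 18²+21² = 765 < 841 = 29² → obtuse
(5,26,29): 5²+26² = 701 < 841 = 29² → obtuse
(224,424,360): 224²+360² = 179776 = 424² → right
(9,21,28): 9²+21² = 522 < 784 = 28² → obtuse
(10,26,17): 10²+17² = 389 < 676 = 26² → obtuse
4 of the 5 are obtuse.

4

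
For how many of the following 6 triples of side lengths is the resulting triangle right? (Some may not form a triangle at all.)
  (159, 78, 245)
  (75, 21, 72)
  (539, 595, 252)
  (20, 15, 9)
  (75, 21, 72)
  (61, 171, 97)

3

(159,78,245): 78+159 ≤ 245, not a triangle
(75,21,72): 21²+72² = 5625 = 75² → right
(539,595,252): 252²+539² = 354025 = 595² → right
(20,15,9): 9²+15² = 306 < 400 = 20² → obtuse
(75,21,72): 21²+72² = 5625 = 75² → right
(61,171,97): 61+97 ≤ 171, not a triangle
3 of the 6 are right.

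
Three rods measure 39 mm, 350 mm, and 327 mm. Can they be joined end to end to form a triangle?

Yes

The longest side is 350, and the other two sum to 366.
Since 366 > 350, the triangle inequality holds.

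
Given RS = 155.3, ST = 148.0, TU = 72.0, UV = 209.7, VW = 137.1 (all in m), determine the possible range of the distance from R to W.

The maximum is all hops collinear in one direction: 155.3 + 148.0 + 72.0 + 209.7 + 137.1 = 722.1.
The longest hop is 209.7; the others sum to 512.4. Since 209.7 ≤ 512.4, the path can fold back on itself completely, so the minimum distance is 0.

0 ≤ RW ≤ 722.1 m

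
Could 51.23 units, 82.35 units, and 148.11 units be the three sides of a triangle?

No

The longest side is 148.11, but the other two sum to only 133.58.
133.58 < 148.11, so the triangle inequality fails.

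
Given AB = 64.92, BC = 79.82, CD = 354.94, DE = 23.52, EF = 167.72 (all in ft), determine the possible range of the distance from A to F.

The maximum is all hops collinear in one direction: 64.92 + 79.82 + 354.94 + 23.52 + 167.72 = 690.92.
The longest hop is 354.94; the others sum to 335.98. Folding the others back against it leaves at least 354.94 − 335.98 = 18.96.

18.96 ≤ AF ≤ 690.92 ft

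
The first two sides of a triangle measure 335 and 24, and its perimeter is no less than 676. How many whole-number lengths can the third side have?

42

Triangle inequality: 311 < x < 359. Perimeter ≥ 676 gives x ≥ 676 − 335 − 24 = 317.
So 317 ≤ x < 359; integers 317 through 358: 42 values.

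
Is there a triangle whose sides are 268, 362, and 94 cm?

The two shorter sides sum to 362, exactly equal to the longest side 362.
That gives only a degenerate (flat) triangle — the inequality must be strict.

No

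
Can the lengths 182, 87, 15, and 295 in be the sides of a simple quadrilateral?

No

For a quadrilateral, each side must be shorter than the sum of the others.
Here the longest side is 295, but the remaining 3 sides sum to only 284.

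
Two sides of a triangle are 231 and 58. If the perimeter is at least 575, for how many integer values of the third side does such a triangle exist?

Triangle inequality: 173 < x < 289. Perimeter ≥ 575 gives x ≥ 575 − 231 − 58 = 286.
So 286 ≤ x < 289; integers 286 through 288: 3 values.

3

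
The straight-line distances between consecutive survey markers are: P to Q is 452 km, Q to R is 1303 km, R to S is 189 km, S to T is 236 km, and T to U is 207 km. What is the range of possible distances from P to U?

The maximum is all hops collinear in one direction: 452 + 1303 + 189 + 236 + 207 = 2387.
The longest hop is 1303; the others sum to 1084. Folding the others back against it leaves at least 1303 − 1084 = 219.

219 ≤ PU ≤ 2387 km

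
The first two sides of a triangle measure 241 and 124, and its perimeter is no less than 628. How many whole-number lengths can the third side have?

Triangle inequality: 117 < x < 365. Perimeter ≥ 628 gives x ≥ 628 − 241 − 124 = 263.
So 263 ≤ x < 365; integers 263 through 364: 102 values.

102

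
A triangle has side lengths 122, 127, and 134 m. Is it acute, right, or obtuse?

acute

Compare the square of the longest side to the sum of squares of the other two: 122² + 127² = 31013 > 17956 = 134².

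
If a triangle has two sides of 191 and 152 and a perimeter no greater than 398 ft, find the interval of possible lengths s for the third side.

39 < s ≤ 55 ft

Triangle inequality alone gives 39 < s < 343.
The perimeter condition gives s ≤ 398 − 191 − 152 = 55.
Intersecting the two: 39 < s ≤ 55.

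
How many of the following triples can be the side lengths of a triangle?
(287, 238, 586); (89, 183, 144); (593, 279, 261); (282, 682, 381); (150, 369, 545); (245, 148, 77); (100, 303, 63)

1

(238,287,586): 238+287 ≤ 586 → not valid
(89,144,183): 89+144 > 183 → valid
(261,279,593): 261+279 ≤ 593 → not valid
(282,381,682): 282+381 ≤ 682 → not valid
(150,369,545): 150+369 ≤ 545 → not valid
(77,148,245): 77+148 ≤ 245 → not valid
(63,100,303): 63+100 ≤ 303 → not valid
1 of the 7 triples forms a triangle.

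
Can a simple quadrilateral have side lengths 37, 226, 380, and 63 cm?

For a quadrilateral, each side must be shorter than the sum of the others.
Here the longest side is 380, but the remaining 3 sides sum to only 326.

No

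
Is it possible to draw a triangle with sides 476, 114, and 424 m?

The longest side is 476, and the other two sum to 538.
Since 538 > 476, the triangle inequality holds.

Yes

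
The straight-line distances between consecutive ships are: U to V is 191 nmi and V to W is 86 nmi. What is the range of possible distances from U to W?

105 ≤ UW ≤ 277 nmi

By the triangle inequality, |191 − 86| ≤ UW ≤ 191 + 86.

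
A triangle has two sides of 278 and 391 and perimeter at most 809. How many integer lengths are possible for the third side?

Triangle inequality: 113 < x < 669. Perimeter ≤ 809 gives x ≤ 809 − 278 − 391 = 140.
So 113 < x ≤ 140; integers 114 through 140: 27 values.

27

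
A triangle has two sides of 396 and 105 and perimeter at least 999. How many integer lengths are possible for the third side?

Triangle inequality: 291 < x < 501. Perimeter ≥ 999 gives x ≥ 999 − 396 − 105 = 498.
So 498 ≤ x < 501; integers 498 through 500: 3 values.

3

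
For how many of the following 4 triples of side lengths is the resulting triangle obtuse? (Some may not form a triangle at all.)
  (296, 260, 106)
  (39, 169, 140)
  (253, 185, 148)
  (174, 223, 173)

3

(296,260,106): 106²+260² = 78836 < 87616 = 296² → obtuse
(39,169,140): 39²+140² = 21121 < 28561 = 169² → obtuse
(253,185,148): 148²+185² = 56129 < 64009 = 253² → obtuse
(174,223,173): 173²+174² = 60205 > 49729 = 223² → acute
3 of the 4 are obtuse.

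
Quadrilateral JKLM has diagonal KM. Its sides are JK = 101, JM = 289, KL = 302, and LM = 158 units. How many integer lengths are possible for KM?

201

From triangle JKM: 188 < KM < 390.
From triangle LKM: 144 < KM < 460.
Intersection: 188 < KM < 390, so integers 189 through 389: 201 values.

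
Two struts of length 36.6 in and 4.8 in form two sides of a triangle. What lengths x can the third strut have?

By the triangle inequality, x must be less than 36.6 + 4.8 = 41.4 and greater than |36.6 − 4.8| = 31.8.

31.8 < x < 41.4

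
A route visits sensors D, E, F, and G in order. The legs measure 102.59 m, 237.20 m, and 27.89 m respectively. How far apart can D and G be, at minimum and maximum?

The maximum is all hops collinear in one direction: 102.59 + 237.20 + 27.89 = 367.68.
The longest hop is 237.20; the others sum to 130.48. Folding the others back against it leaves at least 237.20 − 130.48 = 106.72.

106.72 ≤ DG ≤ 367.68 m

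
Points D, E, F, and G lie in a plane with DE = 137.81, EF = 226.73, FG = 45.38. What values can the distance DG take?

The maximum is all hops collinear in one direction: 137.81 + 226.73 + 45.38 = 409.92.
The longest hop is 226.73; the others sum to 183.19. Folding the others back against it leaves at least 226.73 − 183.19 = 43.54.

43.54 ≤ DG ≤ 409.92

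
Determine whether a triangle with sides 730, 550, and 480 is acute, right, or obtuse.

right

Compare the square of the longest side to the sum of squares of the other two: 480² + 550² = 532900 = 730².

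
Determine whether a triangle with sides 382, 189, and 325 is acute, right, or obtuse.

Compare the square of the longest side to the sum of squares of the other two: 189² + 325² = 141346 < 145924 = 382².

obtuse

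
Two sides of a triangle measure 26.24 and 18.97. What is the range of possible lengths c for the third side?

7.27 < c < 45.21

By the triangle inequality, c must be less than 26.24 + 18.97 = 45.21 and greater than |26.24 − 18.97| = 7.27.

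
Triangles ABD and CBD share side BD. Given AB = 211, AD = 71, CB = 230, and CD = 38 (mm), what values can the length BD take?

192 < BD < 268

From triangle ABD: |211 − 71| < BD < 211 + 71, i.e. 140 < BD < 282.
From triangle CBD: 192 < BD < 268.
Both must hold, so BD lies in the intersection.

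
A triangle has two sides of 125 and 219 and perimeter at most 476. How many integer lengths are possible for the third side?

Triangle inequality: 94 < x < 344. Perimeter ≤ 476 gives x ≤ 476 − 125 − 219 = 132.
So 94 < x ≤ 132; integers 95 through 132: 38 values.

38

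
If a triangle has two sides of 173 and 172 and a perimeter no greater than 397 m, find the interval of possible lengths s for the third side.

Triangle inequality alone gives 1 < s < 345.
The perimeter condition gives s ≤ 397 − 173 − 172 = 52.
Intersecting the two: 1 < s ≤ 52.

1 < s ≤ 52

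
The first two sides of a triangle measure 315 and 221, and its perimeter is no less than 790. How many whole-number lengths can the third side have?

282

Triangle inequality: 94 < x < 536. Perimeter ≥ 790 gives x ≥ 790 − 315 − 221 = 254.
So 254 ≤ x < 536; integers 254 through 535: 282 values.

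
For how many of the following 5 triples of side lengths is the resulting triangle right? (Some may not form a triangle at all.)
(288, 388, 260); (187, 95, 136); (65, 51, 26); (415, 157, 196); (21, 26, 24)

(288,388,260): 260²+288² = 150544 = 388² → right
(187,95,136): 95²+136² = 27521 < 34969 = 187² → obtuse
(65,51,26): 26²+51² = 3277 < 4225 = 65² → obtuse
(415,157,196): 157+196 ≤ 415, not a triangle
(21,26,24): 21²+24² = 1017 > 676 = 26² → acute
1 of the 5 is right.

1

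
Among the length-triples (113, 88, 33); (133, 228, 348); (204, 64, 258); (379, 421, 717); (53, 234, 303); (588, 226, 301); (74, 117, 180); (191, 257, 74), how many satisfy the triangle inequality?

(33,88,113): 33+88 > 113 → valid
(133,228,348): 133+228 > 348 → valid
(64,204,258): 64+204 > 258 → valid
(379,421,717): 379+421 > 717 → valid
(53,234,303): 53+234 ≤ 303 → not valid
(226,301,588): 226+301 ≤ 588 → not valid
(74,117,180): 74+117 > 180 → valid
(74,191,257): 74+191 > 257 → valid
6 of the 8 triples form a triangle.

6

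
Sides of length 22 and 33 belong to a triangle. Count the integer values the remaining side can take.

43

The third side lies in the open interval (11, 55).
Integers from 12 to 54 inclusive: 54 − 12 + 1 = 43.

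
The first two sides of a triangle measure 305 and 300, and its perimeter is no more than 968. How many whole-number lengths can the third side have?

358

Triangle inequality: 5 < x < 605. Perimeter ≤ 968 gives x ≤ 968 − 305 − 300 = 363.
So 5 < x ≤ 363; integers 6 through 363: 358 values.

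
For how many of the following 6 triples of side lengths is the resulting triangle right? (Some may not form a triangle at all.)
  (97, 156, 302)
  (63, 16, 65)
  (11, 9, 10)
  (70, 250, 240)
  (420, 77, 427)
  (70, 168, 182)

4

(97,156,302): 97+156 ≤ 302, not a triangle
(63,16,65): 16²+63² = 4225 = 65² → right
(11,9,10): 9²+10² = 181 > 121 = 11² → acute
(70,250,240): 70²+240² = 62500 = 250² → right
(420,77,427): 77²+420² = 182329 = 427² → right
(70,168,182): 70²+168² = 33124 = 182² → right
4 of the 6 are right.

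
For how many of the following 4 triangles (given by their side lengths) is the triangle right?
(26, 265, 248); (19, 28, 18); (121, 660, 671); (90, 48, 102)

(26,265,248): 26²+248² = 62180 < 70225 = 265² → obtuse
(19,28,18): 18²+19² = 685 < 784 = 28² → obtuse
(121,660,671): 121²+660² = 450241 = 671² → right
(90,48,102): 48²+90² = 10404 = 102² → right
2 of the 4 are right.

2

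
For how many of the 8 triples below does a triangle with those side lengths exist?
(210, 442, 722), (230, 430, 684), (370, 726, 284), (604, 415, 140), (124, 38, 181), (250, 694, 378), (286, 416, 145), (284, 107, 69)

(210,442,722): 210+442 ≤ 722 → not valid
(230,430,684): 230+430 ≤ 684 → not valid
(284,370,726): 284+370 ≤ 726 → not valid
(140,415,604): 140+415 ≤ 604 → not valid
(38,124,181): 38+124 ≤ 181 → not valid
(250,378,694): 250+378 ≤ 694 → not valid
(145,286,416): 145+286 > 416 → valid
(69,107,284): 69+107 ≤ 284 → not valid
1 of the 8 triples forms a triangle.

1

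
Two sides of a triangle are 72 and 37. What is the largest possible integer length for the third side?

108

The third side must be strictly less than 72 + 37 = 109.
The largest integer below 109 is 108.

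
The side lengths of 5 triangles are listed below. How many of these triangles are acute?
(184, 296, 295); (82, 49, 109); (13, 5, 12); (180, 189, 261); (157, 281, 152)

1

(184,296,295): 184²+295² = 120881 > 87616 = 296² → acute
(82,49,109): 49²+82² = 9125 < 11881 = 109² → obtuse
(13,5,12): 5²+12² = 169 = 13² → right
(180,189,261): 180²+189² = 68121 = 261² → right
(157,281,152): 152²+157² = 47753 < 78961 = 281² → obtuse
1 of the 5 is acute.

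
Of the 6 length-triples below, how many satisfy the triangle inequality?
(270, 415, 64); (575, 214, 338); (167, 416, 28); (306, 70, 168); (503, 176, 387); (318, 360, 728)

1

(64,270,415): 64+270 ≤ 415 → not valid
(214,338,575): 214+338 ≤ 575 → not valid
(28,167,416): 28+167 ≤ 416 → not valid
(70,168,306): 70+168 ≤ 306 → not valid
(176,387,503): 176+387 > 503 → valid
(318,360,728): 318+360 ≤ 728 → not valid
1 of the 6 triples forms a triangle.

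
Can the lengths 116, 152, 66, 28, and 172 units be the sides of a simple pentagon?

Yes

A pentagon exists iff every side is shorter than the sum of the others — equivalently, the longest side is less than the sum of the rest.
Longest side 172 < 362 (sum of the remaining 4), so yes.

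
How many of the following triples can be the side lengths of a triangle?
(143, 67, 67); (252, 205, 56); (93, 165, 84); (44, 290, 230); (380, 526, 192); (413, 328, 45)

3

(67,67,143): 67+67 ≤ 143 → not valid
(56,205,252): 56+205 > 252 → valid
(84,93,165): 84+93 > 165 → valid
(44,230,290): 44+230 ≤ 290 → not valid
(192,380,526): 192+380 > 526 → valid
(45,328,413): 45+328 ≤ 413 → not valid
3 of the 6 triples form a triangle.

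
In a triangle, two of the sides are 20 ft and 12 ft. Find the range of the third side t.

By the triangle inequality, t must be less than 20 + 12 = 32 and greater than |20 − 12| = 8.

8 < t < 32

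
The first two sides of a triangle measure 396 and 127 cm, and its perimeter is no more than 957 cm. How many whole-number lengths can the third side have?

165

Triangle inequality: 269 < x < 523. Perimeter ≤ 957 gives x ≤ 957 − 396 − 127 = 434.
So 269 < x ≤ 434; integers 270 through 434: 165 values.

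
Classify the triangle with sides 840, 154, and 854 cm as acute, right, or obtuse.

right

Compare the square of the longest side to the sum of squares of the other two: 154² + 840² = 729316 = 854².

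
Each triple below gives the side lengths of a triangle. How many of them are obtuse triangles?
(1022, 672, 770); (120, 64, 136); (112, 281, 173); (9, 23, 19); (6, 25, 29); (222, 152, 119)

(1022,672,770): 672²+770² = 1044484 = 1022² → right
(120,64,136): 64²+120² = 18496 = 136² → right
(112,281,173): 112²+173² = 42473 < 78961 = 281² → obtuse
(9,23,19): 9²+19² = 442 < 529 = 23² → obtuse
(6,25,29): 6²+25² = 661 < 841 = 29² → obtuse
(222,152,119): 119²+152² = 37265 < 49284 = 222² → obtuse
4 of the 6 are obtuse.

4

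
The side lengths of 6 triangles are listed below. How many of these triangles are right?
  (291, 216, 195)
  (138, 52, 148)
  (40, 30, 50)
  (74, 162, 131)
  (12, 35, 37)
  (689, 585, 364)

4

(291,216,195): 195²+216² = 84681 = 291² → right
(138,52,148): 52²+138² = 21748 < 21904 = 148² → obtuse
(40,30,50): 30²+40² = 2500 = 50² → right
(74,162,131): 74²+131² = 22637 < 26244 = 162² → obtuse
(12,35,37): 12²+35² = 1369 = 37² → right
(689,585,364): 364²+585² = 474721 = 689² → right
4 of the 6 are right.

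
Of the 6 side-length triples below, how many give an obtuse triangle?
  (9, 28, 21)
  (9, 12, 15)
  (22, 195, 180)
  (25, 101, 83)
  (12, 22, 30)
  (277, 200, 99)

(9,28,21): 9²+21² = 522 < 784 = 28² → obtuse
(9,12,15): 9²+12² = 225 = 15² → right
(22,195,180): 22²+180² = 32884 < 38025 = 195² → obtuse
(25,101,83): 25²+83² = 7514 < 10201 = 101² → obtuse
(12,22,30): 12²+22² = 628 < 900 = 30² → obtuse
(277,200,99): 99²+200² = 49801 < 76729 = 277² → obtuse
5 of the 6 are obtuse.

5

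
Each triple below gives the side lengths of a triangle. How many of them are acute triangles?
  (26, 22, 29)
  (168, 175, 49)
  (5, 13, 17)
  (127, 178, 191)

(26,22,29): 22²+26² = 1160 > 841 = 29² → acute
(168,175,49): 49²+168² = 30625 = 175² → right
(5,13,17): 5²+13² = 194 < 289 = 17² → obtuse
(127,178,191): 127²+178² = 47813 > 36481 = 191² → acute
2 of the 4 are acute.

2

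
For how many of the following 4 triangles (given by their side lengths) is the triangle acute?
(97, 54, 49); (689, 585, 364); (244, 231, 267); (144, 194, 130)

(97,54,49): 49²+54² = 5317 < 9409 = 97² → obtuse
(689,585,364): 364²+585² = 474721 = 689² → right
(244,231,267): 231²+244² = 112897 > 71289 = 267² → acute
(144,194,130): 130²+144² = 37636 = 194² → right
1 of the 4 is acute.

1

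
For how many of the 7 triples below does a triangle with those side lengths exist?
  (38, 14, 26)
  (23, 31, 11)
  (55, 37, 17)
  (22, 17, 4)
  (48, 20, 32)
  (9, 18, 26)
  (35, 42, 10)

(14,26,38): 14+26 > 38 → valid
(11,23,31): 11+23 > 31 → valid
(17,37,55): 17+37 ≤ 55 → not valid
(4,17,22): 4+17 ≤ 22 → not valid
(20,32,48): 20+32 > 48 → valid
(9,18,26): 9+18 > 26 → valid
(10,35,42): 10+35 > 42 → valid
5 of the 7 triples form a triangle.

5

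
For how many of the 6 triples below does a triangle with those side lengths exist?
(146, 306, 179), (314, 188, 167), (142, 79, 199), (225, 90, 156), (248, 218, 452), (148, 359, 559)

5

(146,179,306): 146+179 > 306 → valid
(167,188,314): 167+188 > 314 → valid
(79,142,199): 79+142 > 199 → valid
(90,156,225): 90+156 > 225 → valid
(218,248,452): 218+248 > 452 → valid
(148,359,559): 148+359 ≤ 559 → not valid
5 of the 6 triples form a triangle.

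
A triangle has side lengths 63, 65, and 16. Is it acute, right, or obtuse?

right

Compare the square of the longest side to the sum of squares of the other two: 16² + 63² = 4225 = 65².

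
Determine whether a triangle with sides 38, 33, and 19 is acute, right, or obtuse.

Compare the square of the longest side to the sum of squares of the other two: 19² + 33² = 1450 > 1444 = 38².

acute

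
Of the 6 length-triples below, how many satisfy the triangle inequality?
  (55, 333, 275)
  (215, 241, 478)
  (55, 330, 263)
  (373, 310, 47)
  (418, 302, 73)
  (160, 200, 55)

1

(55,275,333): 55+275 ≤ 333 → not valid
(215,241,478): 215+241 ≤ 478 → not valid
(55,263,330): 55+263 ≤ 330 → not valid
(47,310,373): 47+310 ≤ 373 → not valid
(73,302,418): 73+302 ≤ 418 → not valid
(55,160,200): 55+160 > 200 → valid
1 of the 6 triples forms a triangle.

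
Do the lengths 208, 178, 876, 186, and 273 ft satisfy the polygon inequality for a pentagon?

No

For a pentagon, each side must be shorter than the sum of the others.
Here the longest side is 876, but the remaining 4 sides sum to only 845.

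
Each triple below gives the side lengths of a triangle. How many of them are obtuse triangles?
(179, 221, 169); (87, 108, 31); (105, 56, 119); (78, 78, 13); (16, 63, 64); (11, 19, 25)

2

(179,221,169): 169²+179² = 60602 > 48841 = 221² → acute
(87,108,31): 31²+87² = 8530 < 11664 = 108² → obtuse
(105,56,119): 56²+105² = 14161 = 119² → right
(78,78,13): 13²+78² = 6253 > 6084 = 78² → acute
(16,63,64): 16²+63² = 4225 > 4096 = 64² → acute
(11,19,25): 11²+19² = 482 < 625 = 25² → obtuse
2 of the 6 are obtuse.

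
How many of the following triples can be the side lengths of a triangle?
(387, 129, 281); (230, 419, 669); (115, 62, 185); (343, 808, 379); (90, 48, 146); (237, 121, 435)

(129,281,387): 129+281 > 387 → valid
(230,419,669): 230+419 ≤ 669 → not valid
(62,115,185): 62+115 ≤ 185 → not valid
(343,379,808): 343+379 ≤ 808 → not valid
(48,90,146): 48+90 ≤ 146 → not valid
(121,237,435): 121+237 ≤ 435 → not valid
1 of the 6 triples forms a triangle.

1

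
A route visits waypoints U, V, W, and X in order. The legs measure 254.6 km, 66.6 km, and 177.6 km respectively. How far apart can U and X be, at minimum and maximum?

The maximum is all hops collinear in one direction: 254.6 + 66.6 + 177.6 = 498.8.
The longest hop is 254.6; the others sum to 244.2. Folding the others back against it leaves at least 254.6 − 244.2 = 10.4.

10.4 ≤ UX ≤ 498.8 km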